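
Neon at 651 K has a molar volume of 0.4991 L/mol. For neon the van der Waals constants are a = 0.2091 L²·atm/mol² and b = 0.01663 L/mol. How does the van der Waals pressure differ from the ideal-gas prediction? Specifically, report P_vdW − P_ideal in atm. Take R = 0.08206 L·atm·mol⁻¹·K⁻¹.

Ideal: P_ideal = RT/V_m = (0.08206)(651)/0.4991 = 107.035 atm
vdW: P = RT/(V_m − b) − a/V_m² = 53.4211/0.482470 − 0.2091/0.249101 = 110.724 − 0.839419 = 109.885 atm
ΔP = 109.885 − 107.035 = 2.85 atm

ΔP ≈ 2.85 atm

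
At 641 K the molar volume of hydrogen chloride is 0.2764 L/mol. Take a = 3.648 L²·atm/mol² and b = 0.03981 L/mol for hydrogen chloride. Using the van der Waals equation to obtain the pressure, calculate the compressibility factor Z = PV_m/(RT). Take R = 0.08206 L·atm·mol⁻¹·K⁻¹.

P = RT/(V_m − b) − a/V_m² = (0.08206)(641)/(0.2764 − 0.03981) − 3.648/(0.2764)²
  = 52.600/0.23659 − 47.751 = 222.33 − 47.751 = 174.58 atm
Z = PV_m/(RT) = (174.58)(0.2764)/((0.08206)(641)) = 48.254/52.600 = 0.9174

Z ≈ 0.9174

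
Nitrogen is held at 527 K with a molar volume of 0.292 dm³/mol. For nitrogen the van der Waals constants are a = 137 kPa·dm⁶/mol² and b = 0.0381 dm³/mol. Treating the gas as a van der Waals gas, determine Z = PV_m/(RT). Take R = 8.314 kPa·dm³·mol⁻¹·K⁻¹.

P = RT/(V_m − b) − a/V_m² = (8.314)(527)/(0.292 − 0.0381) − 137/(0.292)²
  = 4381.5/0.25390 − 1606.8 = 17257 − 1606.8 = 15650 kPa
Z = PV_m/(RT) = (15650)(0.292)/((8.314)(527)) = 4569.8/4381.5 = 1.043

Z ≈ 1.043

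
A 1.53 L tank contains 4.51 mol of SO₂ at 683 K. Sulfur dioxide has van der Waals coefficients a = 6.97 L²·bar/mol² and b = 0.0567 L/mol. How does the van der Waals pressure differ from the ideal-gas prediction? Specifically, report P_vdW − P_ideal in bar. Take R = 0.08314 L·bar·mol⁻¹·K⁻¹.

ΔP ≈ -26.97 bar

Ideal: P_ideal = nRT/V = (4.51)(0.08314)(683)/1.53 = 167.385 bar
vdW: P = nRT/(V − nb) − a n²/V² = 256.099/1.27428 − 141.770/2.34090 = 200.975 − 60.5622 = 140.413 bar
ΔP = 140.413 − 167.385 = -26.97 bar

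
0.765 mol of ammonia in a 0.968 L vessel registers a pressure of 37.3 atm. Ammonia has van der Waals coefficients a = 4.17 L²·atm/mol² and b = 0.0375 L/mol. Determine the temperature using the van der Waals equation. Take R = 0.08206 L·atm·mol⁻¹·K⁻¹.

T = (P + a n²/V²)(V − nb)/(nR)
P + a n²/V² = 37.3 + (4.17)(0.765)²/(0.968)² = 39.904 atm
V − nb = 0.968 − (0.765)(0.0375) = 0.93931 L
T = (39.904)(0.93931)/((0.765)(0.08206)) = 597.1 K

T ≈ 597.1 K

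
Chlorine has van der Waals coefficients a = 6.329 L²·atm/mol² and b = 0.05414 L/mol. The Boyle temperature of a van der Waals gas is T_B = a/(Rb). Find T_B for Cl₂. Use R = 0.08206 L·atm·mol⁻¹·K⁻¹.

T_B ≈ 1425 K

For a van der Waals gas the second virial coefficient B₂ = b − a/(RT) vanishes at T_B = a/(Rb).
T_B = 6.329/(0.08206×0.05414) = 6.329/0.0044427 = 1425 K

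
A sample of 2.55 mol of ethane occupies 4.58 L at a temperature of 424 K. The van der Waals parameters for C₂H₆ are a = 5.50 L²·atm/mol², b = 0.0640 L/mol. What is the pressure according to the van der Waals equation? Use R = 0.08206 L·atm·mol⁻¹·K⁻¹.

P = nRT/(V − nb) − a n²/V²
nRT/(V − nb) = (2.55)(0.08206)(424)/(4.58 − 2.55×0.0640) = 88.723/4.4168 = 20.088 atm
a n²/V² = (5.50)(2.55)²/(4.58)² = 1.7050 atm
P = 20.088 − 1.7050 = 18.38 atm

P ≈ 18.38 atm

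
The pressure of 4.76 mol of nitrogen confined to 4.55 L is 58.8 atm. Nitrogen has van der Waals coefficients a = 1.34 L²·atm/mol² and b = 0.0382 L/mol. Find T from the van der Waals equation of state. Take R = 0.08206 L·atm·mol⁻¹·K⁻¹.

T ≈ 674.0 K

T = (P + a n²/V²)(V − nb)/(nR)
P + a n²/V² = 58.8 + (1.34)(4.76)²/(4.55)² = 60.267 atm
V − nb = 4.55 − (4.76)(0.0382) = 4.3682 L
T = (60.267)(4.3682)/((4.76)(0.08206)) = 674.0 K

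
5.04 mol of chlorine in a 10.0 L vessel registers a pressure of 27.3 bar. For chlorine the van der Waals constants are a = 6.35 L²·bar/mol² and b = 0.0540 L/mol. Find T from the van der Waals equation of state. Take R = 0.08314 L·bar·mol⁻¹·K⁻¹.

T ≈ 671.2 K

T = (P + a n²/V²)(V − nb)/(nR)
P + a n²/V² = 27.3 + (6.35)(5.04)²/(10.0)² = 28.913 bar
V − nb = 10.0 − (5.04)(0.0540) = 9.7278 L
T = (28.913)(9.7278)/((5.04)(0.08314)) = 671.2 K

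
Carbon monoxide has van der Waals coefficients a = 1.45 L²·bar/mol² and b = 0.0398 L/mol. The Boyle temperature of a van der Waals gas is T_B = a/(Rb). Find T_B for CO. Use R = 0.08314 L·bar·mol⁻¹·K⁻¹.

T_B ≈ 438.2 K

For a van der Waals gas the second virial coefficient B₂ = b − a/(RT) vanishes at T_B = a/(Rb).
T_B = 1.45/(0.08314×0.0398) = 1.45/0.0033090 = 438.2 K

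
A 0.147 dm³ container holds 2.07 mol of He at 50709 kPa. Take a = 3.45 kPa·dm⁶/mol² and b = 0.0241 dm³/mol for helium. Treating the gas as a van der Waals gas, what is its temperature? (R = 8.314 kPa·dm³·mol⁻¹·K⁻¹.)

T ≈ 290.0 K

T = (P + a n²/V²)(V − nb)/(nR)
P + a n²/V² = 50709 + (3.45)(2.07)²/(0.147)² = 51393 kPa
V − nb = 0.147 − (2.07)(0.0241) = 0.097113 dm³
T = (51393)(0.097113)/((2.07)(8.314)) = 290.0 K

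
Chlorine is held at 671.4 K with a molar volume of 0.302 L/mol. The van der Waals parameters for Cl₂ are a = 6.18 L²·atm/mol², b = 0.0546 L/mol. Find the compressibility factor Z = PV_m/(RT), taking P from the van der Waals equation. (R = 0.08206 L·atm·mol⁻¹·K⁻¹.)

Z ≈ 0.8493

P = RT/(V_m − b) − a/V_m² = (0.08206)(671.4)/(0.302 − 0.0546) − 6.18/(0.302)²
  = 55.095/0.24740 − 67.760 = 222.70 − 67.760 = 154.94 atm
Z = PV_m/(RT) = (154.94)(0.302)/((0.08206)(671.4)) = 46.792/55.095 = 0.8493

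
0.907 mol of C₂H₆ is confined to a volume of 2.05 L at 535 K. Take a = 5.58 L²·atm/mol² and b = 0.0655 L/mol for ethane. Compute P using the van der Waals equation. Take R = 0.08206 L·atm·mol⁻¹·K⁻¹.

P = nRT/(V − nb) − a n²/V²
nRT/(V − nb) = (0.907)(0.08206)(535)/(2.05 − 0.907×0.0655) = 39.819/1.9906 = 20.004 atm
a n²/V² = (5.58)(0.907)²/(2.05)² = 1.0923 atm
P = 20.004 − 1.0923 = 18.91 atm

P ≈ 18.91 atm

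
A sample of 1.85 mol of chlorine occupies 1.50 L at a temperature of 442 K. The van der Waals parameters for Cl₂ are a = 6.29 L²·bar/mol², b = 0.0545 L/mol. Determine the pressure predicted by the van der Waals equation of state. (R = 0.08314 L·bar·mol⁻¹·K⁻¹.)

P ≈ 39.02 bar

P = nRT/(V − nb) − a n²/V²
nRT/(V − nb) = (1.85)(0.08314)(442)/(1.50 − 1.85×0.0545) = 67.984/1.3992 = 48.588 bar
a n²/V² = (6.29)(1.85)²/(1.50)² = 9.5678 bar
P = 48.588 − 9.5678 = 39.02 bar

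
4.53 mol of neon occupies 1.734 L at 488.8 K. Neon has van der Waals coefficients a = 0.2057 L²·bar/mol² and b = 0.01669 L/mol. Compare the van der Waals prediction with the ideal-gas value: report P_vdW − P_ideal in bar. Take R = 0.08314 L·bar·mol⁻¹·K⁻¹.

Ideal: P_ideal = nRT/V = (4.53)(0.08314)(488.8)/1.734 = 106.167 bar
vdW: P = nRT/(V − nb) − a n²/V² = 184.094/1.65839 − 4.22115/3.00676 = 111.008 − 1.40389 = 109.604 bar
ΔP = 109.604 − 106.167 = 3.44 bar

ΔP ≈ 3.44 bar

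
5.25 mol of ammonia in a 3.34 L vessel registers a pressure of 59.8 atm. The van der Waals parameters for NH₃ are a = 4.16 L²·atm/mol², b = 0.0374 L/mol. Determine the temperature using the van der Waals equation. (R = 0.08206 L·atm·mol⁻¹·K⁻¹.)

T = (P + a n²/V²)(V − nb)/(nR)
P + a n²/V² = 59.8 + (4.16)(5.25)²/(3.34)² = 70.078 atm
V − nb = 3.34 − (5.25)(0.0374) = 3.1437 L
T = (70.078)(3.1437)/((5.25)(0.08206)) = 511.4 K

T ≈ 511.4 K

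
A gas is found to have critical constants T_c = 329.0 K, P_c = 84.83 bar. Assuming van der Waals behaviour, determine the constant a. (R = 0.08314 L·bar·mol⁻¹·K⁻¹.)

From T_c = 8a/(27Rb) and P_c = a/(27b²): a = 27 R² T_c²/(64 P_c).
a = 27×(0.08314)²×(329.0)²/(64×84.83) = 20201/5429.1 = 3.721 L²·bar/mol²

a ≈ 3.721 L²·bar/mol²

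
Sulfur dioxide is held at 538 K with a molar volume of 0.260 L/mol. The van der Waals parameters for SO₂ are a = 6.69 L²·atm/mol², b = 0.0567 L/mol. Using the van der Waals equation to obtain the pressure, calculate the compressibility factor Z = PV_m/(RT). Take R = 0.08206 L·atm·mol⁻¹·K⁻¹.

Z ≈ 0.6961

P = RT/(V_m − b) − a/V_m² = (0.08206)(538)/(0.260 − 0.0567) − 6.69/(0.260)²
  = 44.148/0.20330 − 98.964 = 217.16 − 98.964 = 118.20 atm
Z = PV_m/(RT) = (118.20)(0.260)/((0.08206)(538)) = 30.732/44.148 = 0.6961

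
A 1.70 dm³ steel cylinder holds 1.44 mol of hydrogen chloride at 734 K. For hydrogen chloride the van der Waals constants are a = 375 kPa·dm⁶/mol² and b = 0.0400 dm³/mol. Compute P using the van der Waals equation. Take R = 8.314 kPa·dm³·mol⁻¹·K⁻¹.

P ≈ 5081 kPa

P = nRT/(V − nb) − a n²/V²
nRT/(V − nb) = (1.44)(8.314)(734)/(1.70 − 1.44×0.0400) = 8787.6/1.6424 = 5350.5 kPa
a n²/V² = (375)(1.44)²/(1.70)² = 269.07 kPa
P = 5350.5 − 269.07 = 5081 kPa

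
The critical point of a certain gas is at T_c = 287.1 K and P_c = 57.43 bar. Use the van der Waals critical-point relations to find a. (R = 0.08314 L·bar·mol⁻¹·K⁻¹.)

a ≈ 4.185 L²·bar/mol²

From T_c = 8a/(27Rb) and P_c = a/(27b²): a = 27 R² T_c²/(64 P_c).
a = 27×(0.08314)²×(287.1)²/(64×57.43) = 15383/3675.5 = 4.185 L²·bar/mol²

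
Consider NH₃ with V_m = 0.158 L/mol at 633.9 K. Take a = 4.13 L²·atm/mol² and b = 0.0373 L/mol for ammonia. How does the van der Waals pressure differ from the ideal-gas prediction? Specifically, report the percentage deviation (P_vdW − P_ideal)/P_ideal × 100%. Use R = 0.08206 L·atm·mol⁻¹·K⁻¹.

Ideal: P_ideal = RT/V_m = (0.08206)(633.9)/0.158 = 329.227 atm
vdW: P = RT/(V_m − b) − a/V_m² = 52.0178/0.120700 − 4.13/0.0249640 = 430.968 − 165.438 = 265.530 atm
% deviation = (265.530 − 329.227)/329.227 × 100% = -19.35%

-19.35 %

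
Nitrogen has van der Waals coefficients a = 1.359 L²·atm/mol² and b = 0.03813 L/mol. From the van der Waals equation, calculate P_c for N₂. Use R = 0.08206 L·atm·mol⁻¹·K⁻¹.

For a van der Waals gas, P_c = a/(27b²).
P_c = 1.359/(27×(0.03813)²) = 1.359/0.039255 = 34.62 atm

P_c ≈ 34.62 atm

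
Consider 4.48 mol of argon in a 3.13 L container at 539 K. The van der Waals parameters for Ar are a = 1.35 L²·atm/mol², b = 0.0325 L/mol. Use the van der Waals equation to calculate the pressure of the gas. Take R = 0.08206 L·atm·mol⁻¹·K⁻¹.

P = nRT/(V − nb) − a n²/V²
nRT/(V − nb) = (4.48)(0.08206)(539)/(3.13 − 4.48×0.0325) = 198.15/2.9844 = 66.395 atm
a n²/V² = (1.35)(4.48)²/(3.13)² = 2.7657 atm
P = 66.395 − 2.7657 = 63.63 atm

P ≈ 63.63 atm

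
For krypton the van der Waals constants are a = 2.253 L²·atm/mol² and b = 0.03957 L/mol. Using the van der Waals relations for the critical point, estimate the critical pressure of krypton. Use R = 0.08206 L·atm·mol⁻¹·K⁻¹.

For a van der Waals gas, P_c = a/(27b²).
P_c = 2.253/(27×(0.03957)²) = 2.253/0.042276 = 53.29 atm

P_c ≈ 53.29 atm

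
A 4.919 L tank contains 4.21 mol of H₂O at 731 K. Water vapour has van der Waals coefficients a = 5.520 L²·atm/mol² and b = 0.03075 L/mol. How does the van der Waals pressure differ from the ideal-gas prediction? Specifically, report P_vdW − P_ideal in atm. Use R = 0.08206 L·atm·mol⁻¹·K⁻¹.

Ideal: P_ideal = nRT/V = (4.21)(0.08206)(731)/4.919 = 51.3398 atm
vdW: P = nRT/(V − nb) − a n²/V² = 252.540/4.78954 − 97.8370/24.1966 = 52.7274 − 4.04342 = 48.6840 atm
ΔP = 48.6840 − 51.3398 = -2.656 atm

ΔP ≈ -2.656 atm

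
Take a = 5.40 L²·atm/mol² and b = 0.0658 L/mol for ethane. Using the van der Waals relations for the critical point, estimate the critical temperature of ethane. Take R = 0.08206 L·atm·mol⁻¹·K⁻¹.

T_c ≈ 296.3 K

For a van der Waals gas, T_c = 8a/(27Rb).
T_c = 8×5.40/(27×0.08206×0.0658) = 43.200/0.14579 = 296.3 K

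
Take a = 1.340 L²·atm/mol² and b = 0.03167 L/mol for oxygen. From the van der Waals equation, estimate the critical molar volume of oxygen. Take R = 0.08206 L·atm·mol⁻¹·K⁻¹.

For a van der Waals gas, V_m,c = 3b.
V_m,c = 3×0.03167 = 0.09501 L/mol

V_m,c ≈ 0.09501 L/mol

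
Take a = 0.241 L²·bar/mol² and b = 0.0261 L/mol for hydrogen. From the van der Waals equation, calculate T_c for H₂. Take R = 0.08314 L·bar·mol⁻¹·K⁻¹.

T_c ≈ 32.91 K

For a van der Waals gas, T_c = 8a/(27Rb).
T_c = 8×0.241/(27×0.08314×0.0261) = 1.9280/0.058589 = 32.91 K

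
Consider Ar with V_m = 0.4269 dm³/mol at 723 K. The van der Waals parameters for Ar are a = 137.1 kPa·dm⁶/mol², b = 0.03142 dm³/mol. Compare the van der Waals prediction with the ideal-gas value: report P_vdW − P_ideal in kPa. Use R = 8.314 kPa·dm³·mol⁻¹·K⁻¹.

Ideal: P_ideal = RT/V_m = (8.314)(723)/0.4269 = 14080.6 kPa
vdW: P = RT/(V_m − b) − a/V_m² = 6011.02/0.395480 − 137.1/0.182244 = 15199.3 − 752.288 = 14447.0 kPa
ΔP = 14447.0 − 14080.6 = 366 kPa

ΔP ≈ 366 kPa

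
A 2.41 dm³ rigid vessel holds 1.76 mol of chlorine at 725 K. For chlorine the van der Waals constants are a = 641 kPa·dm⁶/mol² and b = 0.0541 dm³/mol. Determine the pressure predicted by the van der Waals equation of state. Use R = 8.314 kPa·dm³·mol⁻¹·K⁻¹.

P ≈ 4241 kPa

P = nRT/(V − nb) − a n²/V²
nRT/(V − nb) = (1.76)(8.314)(725)/(2.41 − 1.76×0.0541) = 10609/2.3148 = 4583.1 kPa
a n²/V² = (641)(1.76)²/(2.41)² = 341.86 kPa
P = 4583.1 − 341.86 = 4241 kPa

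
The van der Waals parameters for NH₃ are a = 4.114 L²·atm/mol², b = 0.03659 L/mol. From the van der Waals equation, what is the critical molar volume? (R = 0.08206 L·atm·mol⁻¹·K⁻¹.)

For a van der Waals gas, V_m,c = 3b.
V_m,c = 3×0.03659 = 0.1098 L/mol

V_m,c ≈ 0.1098 L/mol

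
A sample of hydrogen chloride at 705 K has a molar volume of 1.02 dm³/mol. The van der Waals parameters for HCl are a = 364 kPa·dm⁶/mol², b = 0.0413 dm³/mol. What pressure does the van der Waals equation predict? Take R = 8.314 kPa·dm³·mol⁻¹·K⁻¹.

P ≈ 5639 kPa

P = RT/(V_m − b) − a/V_m²
RT/(V_m − b) = (8.314)(705)/(1.02 − 0.0413) = 5861.4/0.97870 = 5989.0 kPa
a/V_m² = 364/(1.02)² = 349.87 kPa
P = 5989.0 − 349.87 = 5639 kPa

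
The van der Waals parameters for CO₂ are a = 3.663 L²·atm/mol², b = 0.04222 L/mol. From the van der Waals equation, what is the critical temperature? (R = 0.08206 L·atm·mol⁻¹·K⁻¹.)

For a van der Waals gas, T_c = 8a/(27Rb).
T_c = 8×3.663/(27×0.08206×0.04222) = 29.304/0.093543 = 313.3 K

T_c ≈ 313.3 K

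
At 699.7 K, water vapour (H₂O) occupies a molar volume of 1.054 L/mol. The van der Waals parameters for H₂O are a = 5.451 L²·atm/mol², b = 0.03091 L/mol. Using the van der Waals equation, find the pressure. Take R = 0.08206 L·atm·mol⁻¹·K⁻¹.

P ≈ 51.21 atm

P = RT/(V_m − b) − a/V_m²
RT/(V_m − b) = (0.08206)(699.7)/(1.054 − 0.03091) = 57.417/1.0231 = 56.121 atm
a/V_m² = 5.451/(1.054)² = 4.9068 atm
P = 56.121 − 4.9068 = 51.21 atm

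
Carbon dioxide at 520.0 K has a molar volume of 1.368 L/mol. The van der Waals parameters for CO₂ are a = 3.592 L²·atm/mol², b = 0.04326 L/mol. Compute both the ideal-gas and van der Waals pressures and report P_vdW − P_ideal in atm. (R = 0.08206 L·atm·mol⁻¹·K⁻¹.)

Ideal: P_ideal = RT/V_m = (0.08206)(520.0)/1.368 = 31.1924 atm
vdW: P = RT/(V_m − b) − a/V_m² = 42.6712/1.32474 − 3.592/1.87142 = 32.2110 − 1.91940 = 30.2916 atm
ΔP = 30.2916 − 31.1924 = -0.901 atm

ΔP ≈ -0.901 atm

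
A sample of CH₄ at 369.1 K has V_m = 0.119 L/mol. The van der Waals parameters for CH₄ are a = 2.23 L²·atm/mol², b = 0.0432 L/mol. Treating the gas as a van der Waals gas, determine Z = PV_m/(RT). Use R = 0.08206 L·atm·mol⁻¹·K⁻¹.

Z ≈ 0.9512

P = RT/(V_m − b) − a/V_m² = (0.08206)(369.1)/(0.119 − 0.0432) − 2.23/(0.119)²
  = 30.288/0.075800 − 157.47 = 399.58 − 157.47 = 242.11 atm
Z = PV_m/(RT) = (242.11)(0.119)/((0.08206)(369.1)) = 28.811/30.288 = 0.9512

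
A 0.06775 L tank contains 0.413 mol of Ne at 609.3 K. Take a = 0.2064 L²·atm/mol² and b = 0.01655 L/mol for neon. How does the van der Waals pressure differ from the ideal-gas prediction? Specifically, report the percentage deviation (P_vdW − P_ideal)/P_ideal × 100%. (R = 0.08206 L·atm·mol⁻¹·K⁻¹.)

8.70 %

Ideal: P_ideal = nRT/V = (0.413)(0.08206)(609.3)/0.06775 = 304.792 atm
vdW: P = nRT/(V − nb) − a n²/V² = 20.6497/0.0609149 − 0.0352054/0.00459006 = 338.993 − 7.66992 = 331.323 atm
% deviation = (331.323 − 304.792)/304.792 × 100% = 8.70%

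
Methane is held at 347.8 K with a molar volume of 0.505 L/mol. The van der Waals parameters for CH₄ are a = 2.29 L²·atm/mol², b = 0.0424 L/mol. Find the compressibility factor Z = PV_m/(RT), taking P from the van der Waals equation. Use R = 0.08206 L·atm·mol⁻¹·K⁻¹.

Z ≈ 0.9328

P = RT/(V_m − b) − a/V_m² = (0.08206)(347.8)/(0.505 − 0.0424) − 2.29/(0.505)²
  = 28.540/0.46260 − 8.9795 = 61.695 − 8.9795 = 52.716 atm
Z = PV_m/(RT) = (52.716)(0.505)/((0.08206)(347.8)) = 26.622/28.540 = 0.9328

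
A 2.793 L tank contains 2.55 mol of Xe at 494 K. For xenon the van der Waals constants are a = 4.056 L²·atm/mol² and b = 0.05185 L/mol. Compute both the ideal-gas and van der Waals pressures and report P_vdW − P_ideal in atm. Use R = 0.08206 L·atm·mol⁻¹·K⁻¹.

ΔP ≈ -1.542 atm

Ideal: P_ideal = nRT/V = (2.55)(0.08206)(494)/2.793 = 37.0107 atm
vdW: P = nRT/(V − nb) − a n²/V² = 103.371/2.66078 − 26.3741/7.80085 = 38.8499 − 3.38093 = 35.4690 atm
ΔP = 35.4690 − 37.0107 = -1.542 atm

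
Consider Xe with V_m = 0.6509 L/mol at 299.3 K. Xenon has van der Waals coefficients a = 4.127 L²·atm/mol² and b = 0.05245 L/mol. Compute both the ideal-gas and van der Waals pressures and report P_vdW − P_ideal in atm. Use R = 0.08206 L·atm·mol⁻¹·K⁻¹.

Ideal: P_ideal = RT/V_m = (0.08206)(299.3)/0.6509 = 37.7332 atm
vdW: P = RT/(V_m − b) − a/V_m² = 24.5606/0.598450 − 4.127/0.423671 = 41.0404 − 9.74105 = 31.2994 atm
ΔP = 31.2994 − 37.7332 = -6.434 atm

ΔP ≈ -6.434 atm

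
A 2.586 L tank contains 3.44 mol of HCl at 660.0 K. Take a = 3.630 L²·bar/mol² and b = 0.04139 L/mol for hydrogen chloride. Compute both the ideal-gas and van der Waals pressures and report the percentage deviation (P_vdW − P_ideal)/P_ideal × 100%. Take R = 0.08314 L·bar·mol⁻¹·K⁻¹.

-2.97 %

Ideal: P_ideal = nRT/V = (3.44)(0.08314)(660.0)/2.586 = 72.9934 bar
vdW: P = nRT/(V − nb) − a n²/V² = 188.761/2.44362 − 42.9560/6.68740 = 77.2465 − 6.42342 = 70.8231 bar
% deviation = (70.8231 − 72.9934)/72.9934 × 100% = -2.97%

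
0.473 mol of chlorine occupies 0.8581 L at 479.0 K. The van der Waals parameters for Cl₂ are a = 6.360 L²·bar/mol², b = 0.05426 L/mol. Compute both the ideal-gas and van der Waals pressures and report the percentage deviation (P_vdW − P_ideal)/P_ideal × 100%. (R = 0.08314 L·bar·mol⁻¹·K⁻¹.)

Ideal: P_ideal = nRT/V = (0.473)(0.08314)(479.0)/0.8581 = 21.9517 bar
vdW: P = nRT/(V − nb) − a n²/V² = 18.8368/0.832435 − 1.42292/0.736336 = 22.6286 − 1.93243 = 20.6962 bar
% deviation = (20.6962 − 21.9517)/21.9517 × 100% = -5.72%

-5.72 %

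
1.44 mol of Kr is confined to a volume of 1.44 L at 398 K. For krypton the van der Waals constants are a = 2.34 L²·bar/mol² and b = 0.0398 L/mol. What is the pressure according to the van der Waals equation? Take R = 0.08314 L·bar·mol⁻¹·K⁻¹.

P ≈ 32.12 bar

P = nRT/(V − nb) − a n²/V²
nRT/(V − nb) = (1.44)(0.08314)(398)/(1.44 − 1.44×0.0398) = 47.649/1.3827 = 34.461 bar
a n²/V² = (2.34)(1.44)²/(1.44)² = 2.3400 bar
P = 34.461 − 2.3400 = 32.12 bar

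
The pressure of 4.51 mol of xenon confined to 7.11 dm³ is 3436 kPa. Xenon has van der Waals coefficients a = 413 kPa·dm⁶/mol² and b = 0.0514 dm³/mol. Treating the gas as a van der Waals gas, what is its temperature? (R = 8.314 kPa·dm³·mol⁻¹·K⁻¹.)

T ≈ 660.8 K

T = (P + a n²/V²)(V − nb)/(nR)
P + a n²/V² = 3436 + (413)(4.51)²/(7.11)² = 3602.2 kPa
V − nb = 7.11 − (4.51)(0.0514) = 6.8782 dm³
T = (3602.2)(6.8782)/((4.51)(8.314)) = 660.8 K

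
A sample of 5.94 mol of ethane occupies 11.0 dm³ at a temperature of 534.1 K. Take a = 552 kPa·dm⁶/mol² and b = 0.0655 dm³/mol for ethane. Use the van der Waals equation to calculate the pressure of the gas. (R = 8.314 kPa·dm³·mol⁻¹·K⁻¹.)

P ≈ 2325 kPa

P = nRT/(V − nb) − a n²/V²
nRT/(V − nb) = (5.94)(8.314)(534.1)/(11.0 − 5.94×0.0655) = 26377/10.611 = 2485.8 kPa
a n²/V² = (552)(5.94)²/(11.0)² = 160.96 kPa
P = 2485.8 − 160.96 = 2325 kPa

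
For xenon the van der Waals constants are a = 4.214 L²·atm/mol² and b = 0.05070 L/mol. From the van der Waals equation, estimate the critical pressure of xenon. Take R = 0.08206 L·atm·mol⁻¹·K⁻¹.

P_c ≈ 60.72 atm

For a van der Waals gas, P_c = a/(27b²).
P_c = 4.214/(27×(0.05070)²) = 4.214/0.069403 = 60.72 atm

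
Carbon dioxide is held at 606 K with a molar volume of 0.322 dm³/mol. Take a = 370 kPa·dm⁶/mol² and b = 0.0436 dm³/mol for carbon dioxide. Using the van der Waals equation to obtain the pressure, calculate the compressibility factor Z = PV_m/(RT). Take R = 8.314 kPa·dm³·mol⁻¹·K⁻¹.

Z ≈ 0.9285

P = RT/(V_m − b) − a/V_m² = (8.314)(606)/(0.322 − 0.0436) − 370/(0.322)²
  = 5038.3/0.27840 − 3568.5 = 18097 − 3568.5 = 14529 kPa
Z = PV_m/(RT) = (14529)(0.322)/((8.314)(606)) = 4678.3/5038.3 = 0.9285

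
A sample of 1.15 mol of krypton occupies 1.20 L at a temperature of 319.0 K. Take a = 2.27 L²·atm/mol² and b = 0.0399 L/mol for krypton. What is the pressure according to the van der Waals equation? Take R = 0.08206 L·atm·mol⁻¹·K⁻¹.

P ≈ 24.00 atm

P = nRT/(V − nb) − a n²/V²
nRT/(V − nb) = (1.15)(0.08206)(319.0)/(1.20 − 1.15×0.0399) = 30.104/1.1541 = 26.084 atm
a n²/V² = (2.27)(1.15)²/(1.20)² = 2.0848 atm
P = 26.084 − 2.0848 = 24.00 atm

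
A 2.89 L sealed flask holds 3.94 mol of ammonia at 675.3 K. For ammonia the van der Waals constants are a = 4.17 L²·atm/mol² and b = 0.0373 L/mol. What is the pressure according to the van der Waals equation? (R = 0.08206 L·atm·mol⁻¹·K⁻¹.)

P = nRT/(V − nb) − a n²/V²
nRT/(V − nb) = (3.94)(0.08206)(675.3)/(2.89 − 3.94×0.0373) = 218.34/2.7430 = 79.599 atm
a n²/V² = (4.17)(3.94)²/(2.89)² = 7.7506 atm
P = 79.599 − 7.7506 = 71.85 atm

P ≈ 71.85 atm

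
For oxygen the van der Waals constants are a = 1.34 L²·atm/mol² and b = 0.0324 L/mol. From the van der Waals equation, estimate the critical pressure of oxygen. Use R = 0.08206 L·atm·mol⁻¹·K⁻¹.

P_c ≈ 47.28 atm

For a van der Waals gas, P_c = a/(27b²).
P_c = 1.34/(27×(0.0324)²) = 1.34/0.028344 = 47.28 atm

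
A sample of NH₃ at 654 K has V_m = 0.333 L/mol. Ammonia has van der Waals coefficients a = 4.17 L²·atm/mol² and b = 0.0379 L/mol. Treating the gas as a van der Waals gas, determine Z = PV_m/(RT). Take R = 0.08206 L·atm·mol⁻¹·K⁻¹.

Z ≈ 0.8951

P = RT/(V_m − b) − a/V_m² = (0.08206)(654)/(0.333 − 0.0379) − 4.17/(0.333)²
  = 53.667/0.29510 − 37.605 = 181.86 − 37.605 = 144.26 atm
Z = PV_m/(RT) = (144.26)(0.333)/((0.08206)(654)) = 48.039/53.667 = 0.8951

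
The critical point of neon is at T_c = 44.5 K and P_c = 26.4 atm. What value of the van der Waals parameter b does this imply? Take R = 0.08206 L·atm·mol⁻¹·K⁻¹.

b ≈ 0.01729 L/mol

From T_c = 8a/(27Rb) and P_c = a/(27b²): b = R T_c/(8 P_c).
b = (0.08206)(44.5)/(8×26.4) = 3.6517/211.20 = 0.01729 L/mol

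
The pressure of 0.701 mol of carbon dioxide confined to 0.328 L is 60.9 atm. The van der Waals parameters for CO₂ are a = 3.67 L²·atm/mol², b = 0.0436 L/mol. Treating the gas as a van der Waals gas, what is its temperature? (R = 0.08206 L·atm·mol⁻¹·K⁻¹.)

T ≈ 401.6 K

T = (P + a n²/V²)(V − nb)/(nR)
P + a n²/V² = 60.9 + (3.67)(0.701)²/(0.328)² = 77.663 atm
V − nb = 0.328 − (0.701)(0.0436) = 0.29744 L
T = (77.663)(0.29744)/((0.701)(0.08206)) = 401.6 K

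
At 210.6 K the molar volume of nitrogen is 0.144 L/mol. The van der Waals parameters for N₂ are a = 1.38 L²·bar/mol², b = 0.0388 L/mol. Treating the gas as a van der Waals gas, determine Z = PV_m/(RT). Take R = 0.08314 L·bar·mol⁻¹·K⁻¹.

Z ≈ 0.8215

P = RT/(V_m − b) − a/V_m² = (0.08314)(210.6)/(0.144 − 0.0388) − 1.38/(0.144)²
  = 17.509/0.10520 − 66.551 = 166.44 − 66.551 = 99.89 bar
Z = PV_m/(RT) = (99.89)(0.144)/((0.08314)(210.6)) = 14.384/17.509 = 0.8215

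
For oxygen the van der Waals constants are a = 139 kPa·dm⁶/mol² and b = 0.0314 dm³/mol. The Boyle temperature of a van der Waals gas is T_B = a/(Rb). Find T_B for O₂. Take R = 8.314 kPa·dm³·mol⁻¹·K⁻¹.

For a van der Waals gas the second virial coefficient B₂ = b − a/(RT) vanishes at T_B = a/(Rb).
T_B = 139/(8.314×0.0314) = 139/0.26106 = 532.4 K

T_B ≈ 532.4 K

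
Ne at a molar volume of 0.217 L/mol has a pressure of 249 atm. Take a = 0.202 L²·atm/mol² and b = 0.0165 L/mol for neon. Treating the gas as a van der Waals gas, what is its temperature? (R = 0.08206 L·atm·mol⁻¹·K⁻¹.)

T = (P + a/V_m²)(V_m − b)/R
P + a/V_m² = 249 + 0.202/(0.217)² = 253.29 atm
V_m − b = 0.217 − 0.0165 = 0.20050 L/mol
T = (253.29)(0.20050)/0.08206 = 618.9 K

T ≈ 618.9 K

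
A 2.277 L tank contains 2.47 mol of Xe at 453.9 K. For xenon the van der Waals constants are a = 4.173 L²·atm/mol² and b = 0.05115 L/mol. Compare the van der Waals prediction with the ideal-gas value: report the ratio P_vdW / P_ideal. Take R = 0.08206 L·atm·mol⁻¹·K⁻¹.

Ideal: P_ideal = nRT/V = (2.47)(0.08206)(453.9)/2.277 = 40.4041 atm
vdW: P = nRT/(V − nb) − a n²/V² = 92.0002/2.15066 − 25.4591/5.18473 = 42.7777 − 4.91040 = 37.8673 atm
Ratio = 37.8673/40.4041 = 0.9372

P_vdW / P_ideal ≈ 0.9372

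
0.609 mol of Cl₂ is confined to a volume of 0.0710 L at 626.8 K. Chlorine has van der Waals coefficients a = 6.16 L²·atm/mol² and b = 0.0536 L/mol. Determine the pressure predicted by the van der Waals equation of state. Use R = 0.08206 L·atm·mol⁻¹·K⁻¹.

P = nRT/(V − nb) − a n²/V²
nRT/(V − nb) = (0.609)(0.08206)(626.8)/(0.0710 − 0.609×0.0536) = 31.324/0.038358 = 816.62 atm
a n²/V² = (6.16)(0.609)²/(0.0710)² = 453.21 atm
P = 816.62 − 453.21 = 363.4 atm

P ≈ 363.4 atm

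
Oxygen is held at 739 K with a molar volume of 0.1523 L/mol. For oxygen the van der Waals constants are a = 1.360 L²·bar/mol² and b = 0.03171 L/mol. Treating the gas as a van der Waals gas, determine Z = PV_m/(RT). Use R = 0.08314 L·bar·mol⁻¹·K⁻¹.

P = RT/(V_m − b) − a/V_m² = (0.08314)(739)/(0.1523 − 0.03171) − 1.360/(0.1523)²
  = 61.440/0.12059 − 58.633 = 509.49 − 58.633 = 450.86 bar
Z = PV_m/(RT) = (450.86)(0.1523)/((0.08314)(739)) = 68.666/61.440 = 1.118

Z ≈ 1.118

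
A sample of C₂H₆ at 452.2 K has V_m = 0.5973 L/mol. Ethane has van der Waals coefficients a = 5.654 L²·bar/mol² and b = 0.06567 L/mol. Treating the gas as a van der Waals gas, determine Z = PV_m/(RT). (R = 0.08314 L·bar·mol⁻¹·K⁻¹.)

Z ≈ 0.8717

P = RT/(V_m − b) − a/V_m² = (0.08314)(452.2)/(0.5973 − 0.06567) − 5.654/(0.5973)²
  = 37.596/0.53163 − 15.848 = 70.718 − 15.848 = 54.870 bar
Z = PV_m/(RT) = (54.870)(0.5973)/((0.08314)(452.2)) = 32.774/37.596 = 0.8717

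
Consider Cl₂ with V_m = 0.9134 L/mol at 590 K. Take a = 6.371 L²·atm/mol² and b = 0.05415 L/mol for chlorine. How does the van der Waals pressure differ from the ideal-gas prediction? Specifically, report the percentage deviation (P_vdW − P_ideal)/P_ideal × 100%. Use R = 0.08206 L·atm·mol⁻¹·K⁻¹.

Ideal: P_ideal = RT/V_m = (0.08206)(590)/0.9134 = 53.0057 atm
vdW: P = RT/(V_m − b) − a/V_m² = 48.4154/0.859250 − 6.371/0.834300 = 56.3461 − 7.63634 = 48.7098 atm
% deviation = (48.7098 − 53.0057)/53.0057 × 100% = -8.10%

-8.10 %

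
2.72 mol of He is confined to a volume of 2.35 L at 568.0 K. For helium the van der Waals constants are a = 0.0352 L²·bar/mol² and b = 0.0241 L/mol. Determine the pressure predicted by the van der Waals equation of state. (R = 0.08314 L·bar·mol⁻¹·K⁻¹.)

P ≈ 56.18 bar

P = nRT/(V − nb) − a n²/V²
nRT/(V − nb) = (2.72)(0.08314)(568.0)/(2.35 − 2.72×0.0241) = 128.45/2.2844 = 56.229 bar
a n²/V² = (0.0352)(2.72)²/(2.35)² = 0.047157 bar
P = 56.229 − 0.047157 = 56.18 bar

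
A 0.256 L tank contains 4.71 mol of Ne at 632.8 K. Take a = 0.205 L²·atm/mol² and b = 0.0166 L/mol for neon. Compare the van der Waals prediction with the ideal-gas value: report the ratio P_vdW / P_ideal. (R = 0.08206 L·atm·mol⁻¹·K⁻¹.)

Ideal: P_ideal = nRT/V = (4.71)(0.08206)(632.8)/0.256 = 955.386 atm
vdW: P = nRT/(V − nb) − a n²/V² = 244.579/0.177814 − 4.54774/0.0655360 = 1375.48 − 69.3930 = 1306.09 atm
Ratio = 1306.09/955.386 = 1.367

P_vdW / P_ideal ≈ 1.367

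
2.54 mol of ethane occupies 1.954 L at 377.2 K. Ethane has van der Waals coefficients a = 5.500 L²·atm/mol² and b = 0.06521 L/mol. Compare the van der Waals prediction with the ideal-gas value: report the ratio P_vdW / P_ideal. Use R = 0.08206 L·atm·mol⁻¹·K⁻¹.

P_vdW / P_ideal ≈ 0.8616

Ideal: P_ideal = nRT/V = (2.54)(0.08206)(377.2)/1.954 = 40.2358 atm
vdW: P = nRT/(V − nb) − a n²/V² = 78.6207/1.78837 − 35.4838/3.81812 = 43.9622 − 9.29353 = 34.6687 atm
Ratio = 34.6687/40.2358 = 0.8616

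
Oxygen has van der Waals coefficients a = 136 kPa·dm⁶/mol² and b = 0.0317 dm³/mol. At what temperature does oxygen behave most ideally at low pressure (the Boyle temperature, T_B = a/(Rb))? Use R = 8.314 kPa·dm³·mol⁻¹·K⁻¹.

For a van der Waals gas the second virial coefficient B₂ = b − a/(RT) vanishes at T_B = a/(Rb).
T_B = 136/(8.314×0.0317) = 136/0.26355 = 516.0 K

T_B ≈ 516.0 K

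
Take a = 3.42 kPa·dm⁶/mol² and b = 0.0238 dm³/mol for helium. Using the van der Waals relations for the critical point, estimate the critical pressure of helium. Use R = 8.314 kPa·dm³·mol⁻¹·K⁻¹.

P_c ≈ 223.6 kPa

For a van der Waals gas, P_c = a/(27b²).
P_c = 3.42/(27×(0.0238)²) = 3.42/0.015294 = 223.6 kPa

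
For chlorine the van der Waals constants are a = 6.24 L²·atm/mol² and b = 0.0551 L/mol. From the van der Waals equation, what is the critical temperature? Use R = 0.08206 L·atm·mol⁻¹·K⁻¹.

T_c ≈ 408.9 K

For a van der Waals gas, T_c = 8a/(27Rb).
T_c = 8×6.24/(27×0.08206×0.0551) = 49.920/0.12208 = 408.9 K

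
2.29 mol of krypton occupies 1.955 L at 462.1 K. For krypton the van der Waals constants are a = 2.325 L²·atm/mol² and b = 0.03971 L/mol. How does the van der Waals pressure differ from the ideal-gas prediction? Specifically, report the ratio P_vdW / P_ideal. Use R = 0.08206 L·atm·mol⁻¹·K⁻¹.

Ideal: P_ideal = nRT/V = (2.29)(0.08206)(462.1)/1.955 = 44.4177 atm
vdW: P = nRT/(V − nb) − a n²/V² = 86.8366/1.86406 − 12.1925/3.82203 = 46.5847 − 3.19006 = 43.3946 atm
Ratio = 43.3946/44.4177 = 0.9770

P_vdW / P_ideal ≈ 0.9770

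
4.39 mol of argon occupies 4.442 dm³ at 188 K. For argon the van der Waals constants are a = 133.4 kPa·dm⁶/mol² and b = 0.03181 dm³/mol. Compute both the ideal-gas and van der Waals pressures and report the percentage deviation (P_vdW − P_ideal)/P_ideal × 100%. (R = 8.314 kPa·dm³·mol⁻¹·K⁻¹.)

-5.19 %

Ideal: P_ideal = nRT/V = (4.39)(8.314)(188)/4.442 = 1544.73 kPa
vdW: P = nRT/(V − nb) − a n²/V² = 6861.71/4.30235 − 2570.90/19.7314 = 1594.87 − 130.295 = 1464.58 kPa
% deviation = (1464.58 − 1544.73)/1544.73 × 100% = -5.19%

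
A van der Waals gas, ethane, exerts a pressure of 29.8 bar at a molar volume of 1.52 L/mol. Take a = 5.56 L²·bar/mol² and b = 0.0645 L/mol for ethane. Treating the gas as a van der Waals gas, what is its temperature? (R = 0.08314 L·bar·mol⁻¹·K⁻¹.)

T = (P + a/V_m²)(V_m − b)/R
P + a/V_m² = 29.8 + 5.56/(1.52)² = 32.207 bar
V_m − b = 1.52 − 0.0645 = 1.4555 L/mol
T = (32.207)(1.4555)/0.08314 = 563.8 K

T ≈ 563.8 K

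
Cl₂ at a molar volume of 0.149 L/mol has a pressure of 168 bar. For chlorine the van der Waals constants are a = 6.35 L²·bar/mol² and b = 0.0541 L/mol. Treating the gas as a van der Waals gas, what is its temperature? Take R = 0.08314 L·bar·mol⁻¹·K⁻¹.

T ≈ 518.2 K

T = (P + a/V_m²)(V_m − b)/R
P + a/V_m² = 168 + 6.35/(0.149)² = 454.02 bar
V_m − b = 0.149 − 0.0541 = 0.094900 L/mol
T = (454.02)(0.094900)/0.08314 = 518.2 K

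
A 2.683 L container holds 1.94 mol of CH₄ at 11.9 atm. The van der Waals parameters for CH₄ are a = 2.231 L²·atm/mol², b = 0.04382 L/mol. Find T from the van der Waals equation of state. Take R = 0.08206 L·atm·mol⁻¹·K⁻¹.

T = (P + a n²/V²)(V − nb)/(nR)
P + a n²/V² = 11.9 + (2.231)(1.94)²/(2.683)² = 13.066 atm
V − nb = 2.683 − (1.94)(0.04382) = 2.5980 L
T = (13.066)(2.5980)/((1.94)(0.08206)) = 213.2 K

T ≈ 213.2 K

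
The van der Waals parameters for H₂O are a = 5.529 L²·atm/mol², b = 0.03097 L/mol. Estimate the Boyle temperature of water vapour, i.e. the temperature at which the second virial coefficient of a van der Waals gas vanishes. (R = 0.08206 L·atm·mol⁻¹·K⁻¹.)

T_B ≈ 2176 K

For a van der Waals gas the second virial coefficient B₂ = b − a/(RT) vanishes at T_B = a/(Rb).
T_B = 5.529/(0.08206×0.03097) = 5.529/0.0025414 = 2176 K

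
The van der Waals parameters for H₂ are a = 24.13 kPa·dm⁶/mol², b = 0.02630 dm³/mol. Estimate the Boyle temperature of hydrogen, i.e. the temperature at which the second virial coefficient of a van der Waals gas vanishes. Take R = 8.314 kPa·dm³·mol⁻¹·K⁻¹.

T_B ≈ 110.4 K

For a van der Waals gas the second virial coefficient B₂ = b − a/(RT) vanishes at T_B = a/(Rb).
T_B = 24.13/(8.314×0.02630) = 24.13/0.21866 = 110.4 K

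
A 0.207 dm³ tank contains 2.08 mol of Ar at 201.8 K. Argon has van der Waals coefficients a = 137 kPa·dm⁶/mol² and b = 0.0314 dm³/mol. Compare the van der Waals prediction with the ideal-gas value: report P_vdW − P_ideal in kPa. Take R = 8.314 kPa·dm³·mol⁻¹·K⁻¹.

ΔP ≈ -6062 kPa

Ideal: P_ideal = nRT/V = (2.08)(8.314)(201.8)/0.207 = 16858.7 kPa
vdW: P = nRT/(V − nb) − a n²/V² = 3489.75/0.141688 − 592.717/0.0428490 = 24629.8 − 13832.7 = 10797.1 kPa
ΔP = 10797.1 − 16858.7 = -6062 kPa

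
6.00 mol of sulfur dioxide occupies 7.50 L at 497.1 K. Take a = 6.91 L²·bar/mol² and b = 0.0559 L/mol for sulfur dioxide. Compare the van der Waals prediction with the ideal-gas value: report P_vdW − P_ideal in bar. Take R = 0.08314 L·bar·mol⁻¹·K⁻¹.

Ideal: P_ideal = nRT/V = (6.00)(0.08314)(497.1)/7.50 = 33.0631 bar
vdW: P = nRT/(V − nb) − a n²/V² = 247.973/7.16460 − 248.760/56.2500 = 34.6109 − 4.42240 = 30.1885 bar
ΔP = 30.1885 − 33.0631 = -2.875 bar

ΔP ≈ -2.875 bar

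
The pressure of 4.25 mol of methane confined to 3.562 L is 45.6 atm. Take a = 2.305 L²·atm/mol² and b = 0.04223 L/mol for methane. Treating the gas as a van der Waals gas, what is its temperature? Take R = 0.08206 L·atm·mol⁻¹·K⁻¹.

T = (P + a n²/V²)(V − nb)/(nR)
P + a n²/V² = 45.6 + (2.305)(4.25)²/(3.562)² = 48.881 atm
V − nb = 3.562 − (4.25)(0.04223) = 3.3825 L
T = (48.881)(3.3825)/((4.25)(0.08206)) = 474.1 K

T ≈ 474.1 K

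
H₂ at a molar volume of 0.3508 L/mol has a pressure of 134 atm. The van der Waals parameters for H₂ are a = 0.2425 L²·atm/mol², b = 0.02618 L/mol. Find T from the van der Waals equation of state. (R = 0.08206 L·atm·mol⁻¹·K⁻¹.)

T = (P + a/V_m²)(V_m − b)/R
P + a/V_m² = 134 + 0.2425/(0.3508)² = 135.97 atm
V_m − b = 0.3508 − 0.02618 = 0.32462 L/mol
T = (135.97)(0.32462)/0.08206 = 537.9 K

T ≈ 537.9 K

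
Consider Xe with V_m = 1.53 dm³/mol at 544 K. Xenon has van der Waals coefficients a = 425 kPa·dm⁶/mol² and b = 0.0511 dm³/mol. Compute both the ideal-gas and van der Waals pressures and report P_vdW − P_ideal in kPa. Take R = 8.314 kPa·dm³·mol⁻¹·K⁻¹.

Ideal: P_ideal = RT/V_m = (8.314)(544)/1.53 = 2956.09 kPa
vdW: P = RT/(V_m − b) − a/V_m² = 4522.82/1.47890 − 425/2.34090 = 3058.23 − 181.554 = 2876.68 kPa
ΔP = 2876.68 − 2956.09 = -79.4 kPa

ΔP ≈ -79.4 kPa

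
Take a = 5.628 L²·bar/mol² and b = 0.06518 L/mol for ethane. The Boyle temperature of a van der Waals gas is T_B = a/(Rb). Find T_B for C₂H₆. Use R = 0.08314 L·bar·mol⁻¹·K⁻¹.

T_B ≈ 1039 K

For a van der Waals gas the second virial coefficient B₂ = b − a/(RT) vanishes at T_B = a/(Rb).
T_B = 5.628/(0.08314×0.06518) = 5.628/0.0054191 = 1039 K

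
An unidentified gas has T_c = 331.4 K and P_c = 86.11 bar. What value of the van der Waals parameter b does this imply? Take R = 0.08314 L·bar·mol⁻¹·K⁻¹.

From T_c = 8a/(27Rb) and P_c = a/(27b²): b = R T_c/(8 P_c).
b = (0.08314)(331.4)/(8×86.11) = 27.553/688.88 = 0.04000 L/mol

b ≈ 0.04000 L/mol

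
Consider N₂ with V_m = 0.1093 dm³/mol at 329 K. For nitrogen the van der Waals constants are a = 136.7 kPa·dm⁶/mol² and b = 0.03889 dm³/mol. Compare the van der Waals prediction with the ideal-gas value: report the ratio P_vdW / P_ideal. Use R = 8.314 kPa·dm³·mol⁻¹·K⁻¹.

Ideal: P_ideal = RT/V_m = (8.314)(329)/0.1093 = 25025.7 kPa
vdW: P = RT/(V_m − b) − a/V_m² = 2735.31/0.0704100 − 136.7/0.0119465 = 38848.3 − 11442.7 = 27405.6 kPa
Ratio = 27405.6/25025.7 = 1.095

P_vdW / P_ideal ≈ 1.095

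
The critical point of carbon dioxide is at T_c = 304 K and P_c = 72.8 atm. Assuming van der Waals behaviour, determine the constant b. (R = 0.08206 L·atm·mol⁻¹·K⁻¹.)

From T_c = 8a/(27Rb) and P_c = a/(27b²): b = R T_c/(8 P_c).
b = (0.08206)(304)/(8×72.8) = 24.946/582.40 = 0.04283 L/mol

b ≈ 0.04283 L/mol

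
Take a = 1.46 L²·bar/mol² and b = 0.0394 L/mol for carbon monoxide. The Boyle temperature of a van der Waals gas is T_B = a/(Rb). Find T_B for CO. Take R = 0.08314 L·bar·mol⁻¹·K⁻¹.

T_B ≈ 445.7 K

For a van der Waals gas the second virial coefficient B₂ = b − a/(RT) vanishes at T_B = a/(Rb).
T_B = 1.46/(0.08314×0.0394) = 1.46/0.0032757 = 445.7 K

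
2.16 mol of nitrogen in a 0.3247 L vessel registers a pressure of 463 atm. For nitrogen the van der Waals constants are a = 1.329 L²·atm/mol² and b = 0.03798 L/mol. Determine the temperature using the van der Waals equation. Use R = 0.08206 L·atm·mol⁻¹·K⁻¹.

T ≈ 714.4 K

T = (P + a n²/V²)(V − nb)/(nR)
P + a n²/V² = 463 + (1.329)(2.16)²/(0.3247)² = 521.81 atm
V − nb = 0.3247 − (2.16)(0.03798) = 0.24266 L
T = (521.81)(0.24266)/((2.16)(0.08206)) = 714.4 K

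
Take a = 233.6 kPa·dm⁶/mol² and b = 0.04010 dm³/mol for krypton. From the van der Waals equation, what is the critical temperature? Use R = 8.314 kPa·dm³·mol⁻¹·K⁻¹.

For a van der Waals gas, T_c = 8a/(27Rb).
T_c = 8×233.6/(27×8.314×0.04010) = 1868.8/9.0016 = 207.6 K

T_c ≈ 207.6 K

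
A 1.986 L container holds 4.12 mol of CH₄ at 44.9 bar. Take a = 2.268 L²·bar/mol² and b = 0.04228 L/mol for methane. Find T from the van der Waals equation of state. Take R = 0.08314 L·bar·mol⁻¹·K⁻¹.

T = (P + a n²/V²)(V − nb)/(nR)
P + a n²/V² = 44.9 + (2.268)(4.12)²/(1.986)² = 54.661 bar
V − nb = 1.986 − (4.12)(0.04228) = 1.8118 L
T = (54.661)(1.8118)/((4.12)(0.08314)) = 289.1 K

T ≈ 289.1 K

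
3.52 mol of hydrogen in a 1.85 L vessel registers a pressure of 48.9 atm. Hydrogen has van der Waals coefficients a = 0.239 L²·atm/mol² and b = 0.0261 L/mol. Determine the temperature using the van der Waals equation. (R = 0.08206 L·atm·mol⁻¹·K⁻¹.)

T ≈ 302.9 K

T = (P + a n²/V²)(V − nb)/(nR)
P + a n²/V² = 48.9 + (0.239)(3.52)²/(1.85)² = 49.765 atm
V − nb = 1.85 − (3.52)(0.0261) = 1.7581 L
T = (49.765)(1.7581)/((3.52)(0.08206)) = 302.9 K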